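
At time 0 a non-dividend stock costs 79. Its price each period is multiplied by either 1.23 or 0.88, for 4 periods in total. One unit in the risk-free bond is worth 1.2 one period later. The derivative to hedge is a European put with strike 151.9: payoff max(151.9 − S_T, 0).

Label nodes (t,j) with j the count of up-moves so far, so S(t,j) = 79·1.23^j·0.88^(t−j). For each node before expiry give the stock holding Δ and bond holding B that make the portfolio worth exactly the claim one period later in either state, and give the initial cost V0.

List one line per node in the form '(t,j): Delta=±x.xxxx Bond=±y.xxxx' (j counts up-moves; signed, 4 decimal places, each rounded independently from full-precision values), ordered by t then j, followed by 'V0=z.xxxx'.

Risk-neutral probability p* = (R−d)/(u−d) = (1.2−0.88)/(1.23−0.88) = 0.9143.
Terminal payoffs: V(4,0)=104.5241, V(4,1)=85.6814, V(4,2)=59.3444, V(4,3)=22.5325, V(4,4)=0.0000
  t=3,j=0: stock 53.8363 → up 66.2186 (V=85.6814), down 47.3759 (V=104.5241). Price 72.7470; hedge Δ=-1.0000, bond B=126.5833.
  t=3,j=1: stock 75.2484 → up 92.5556 (V=59.3444), down 66.2186 (V=85.6814). Price 51.3349; hedge Δ=-1.0000, bond B=126.5833.
  t=3,j=2: stock 105.1768 → up 129.3675 (V=22.5325), down 92.5556 (V=59.3444). Price 21.4065; hedge Δ=-1.0000, bond B=126.5833.
  t=3,j=3: stock 147.0085 → up 180.8204 (V=0.0000), down 129.3675 (V=22.5325). Price 1.6095; hedge Δ=-0.4379, bond B=65.9881.
  t=2,j=0: stock 61.1776 → up 75.2484 (V=51.3349), down 53.8363 (V=72.7470). Price 44.3085; hedge Δ=-1.0000, bond B=105.4861.
  t=2,j=1: stock 85.5096 → up 105.1768 (V=21.4065), down 75.2484 (V=51.3349). Price 19.9765; hedge Δ=-1.0000, bond B=105.4861.
  t=2,j=2: stock 119.5191 → up 147.0085 (V=1.6095), down 105.1768 (V=21.4065). Price 2.7553; hedge Δ=-0.4733, bond B=59.3183.
  t=1,j=0: stock 69.5200 → up 85.5096 (V=19.9765), down 61.1776 (V=44.3085). Price 18.3851; hedge Δ=-1.0000, bond B=87.9051.
  t=1,j=1: stock 97.1700 → up 119.5191 (V=2.7553), down 85.5096 (V=19.9765). Price 3.5262; hedge Δ=-0.5064, bond B=52.7296.
  t=0,j=0: stock 79.0000 → up 97.1700 (V=3.5262), down 69.5200 (V=18.3851). Price 3.9998; hedge Δ=-0.5374, bond B=46.4539.
Self-financing check: at every node Δ·S+B equals the discounted successor values.

(0,0): Delta=-0.5374 Bond=46.4539
(1,0): Delta=-1.0000 Bond=87.9051
(1,1): Delta=-0.5064 Bond=52.7296
(2,0): Delta=-1.0000 Bond=105.4861
(2,1): Delta=-1.0000 Bond=105.4861
(2,2): Delta=-0.4733 Bond=59.3183
(3,0): Delta=-1.0000 Bond=126.5833
(3,1): Delta=-1.0000 Bond=126.5833
(3,2): Delta=-1.0000 Bond=126.5833
(3,3): Delta=-0.4379 Bond=65.9881
V0=3.9998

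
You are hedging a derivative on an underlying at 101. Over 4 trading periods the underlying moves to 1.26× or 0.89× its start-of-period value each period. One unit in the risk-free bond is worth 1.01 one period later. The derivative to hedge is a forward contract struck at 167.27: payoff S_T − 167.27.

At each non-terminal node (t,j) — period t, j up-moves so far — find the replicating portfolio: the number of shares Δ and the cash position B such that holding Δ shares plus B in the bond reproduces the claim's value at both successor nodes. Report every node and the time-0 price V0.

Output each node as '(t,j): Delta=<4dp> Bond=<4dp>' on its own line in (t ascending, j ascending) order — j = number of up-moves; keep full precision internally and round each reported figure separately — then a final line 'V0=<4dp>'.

(0,0): Delta=1.0000 Bond=-160.7432
(1,0): Delta=1.0000 Bond=-162.3506
(1,1): Delta=1.0000 Bond=-162.3506
(2,0): Delta=1.0000 Bond=-163.9741
(2,1): Delta=1.0000 Bond=-163.9741
(2,2): Delta=1.0000 Bond=-163.9741
(3,0): Delta=1.0000 Bond=-165.6139
(3,1): Delta=1.0000 Bond=-165.6139
(3,2): Delta=1.0000 Bond=-165.6139
(3,3): Delta=1.0000 Bond=-165.6139
V0=-59.7432

Since d<R<u, set p* = (R−d)/(u−d) = 0.3243; price each node as the discounted p*-expectation of its children.
Payoff layer (t=4): V(4,0)=-103.9003, V(4,1)=-77.5556, V(4,2)=-40.2587, V(4,3)=12.5438, V(4,4)=87.2978
(3,0): S=71.2019. Δ = (V_up−V_dn)/(S_up−S_dn) = (-77.5556−-103.9003)/(89.7144−63.3697) = 1.0000. V = [p*·-77.5556 + (1−p*)·-103.9003]/1.01 = -94.4120. B = V − Δ·S = -165.6139.
(3,1): S=100.8026. Δ = (V_up−V_dn)/(S_up−S_dn) = (-40.2587−-77.5556)/(127.0113−89.7144) = 1.0000. V = [p*·-40.2587 + (1−p*)·-77.5556]/1.01 = -64.8112. B = V − Δ·S = -165.6139.
(3,2): S=142.7094. Δ = (V_up−V_dn)/(S_up−S_dn) = (12.5438−-40.2587)/(179.8138−127.0113) = 1.0000. V = [p*·12.5438 + (1−p*)·-40.2587]/1.01 = -22.9045. B = V − Δ·S = -165.6139.
(3,3): S=202.0380. Δ = (V_up−V_dn)/(S_up−S_dn) = (87.2978−12.5438)/(254.5678−179.8138) = 1.0000. V = [p*·87.2978 + (1−p*)·12.5438]/1.01 = 36.4241. B = V − Δ·S = -165.6139.
(2,0): S=80.0021. Δ = (V_up−V_dn)/(S_up−S_dn) = (-64.8112−-94.4120)/(100.8026−71.2019) = 1.0000. V = [p*·-64.8112 + (1−p*)·-94.4120]/1.01 = -83.9720. B = V − Δ·S = -163.9741.
(2,1): S=113.2614. Δ = (V_up−V_dn)/(S_up−S_dn) = (-22.9045−-64.8112)/(142.7094−100.8026) = 1.0000. V = [p*·-22.9045 + (1−p*)·-64.8112]/1.01 = -50.7127. B = V − Δ·S = -163.9741.
(2,2): S=160.3476. Δ = (V_up−V_dn)/(S_up−S_dn) = (36.4241−-22.9045)/(202.0380−142.7094) = 1.0000. V = [p*·36.4241 + (1−p*)·-22.9045]/1.01 = -3.6265. B = V − Δ·S = -163.9741.
(1,0): S=89.8900. Δ = (V_up−V_dn)/(S_up−S_dn) = (-50.7127−-83.9720)/(113.2614−80.0021) = 1.0000. V = [p*·-50.7127 + (1−p*)·-83.9720]/1.01 = -72.4606. B = V − Δ·S = -162.3506.
(1,1): S=127.2600. Δ = (V_up−V_dn)/(S_up−S_dn) = (-3.6265−-50.7127)/(160.3476−113.2614) = 1.0000. V = [p*·-3.6265 + (1−p*)·-50.7127]/1.01 = -35.0906. B = V − Δ·S = -162.3506.
(0,0): S=101.0000. Δ = (V_up−V_dn)/(S_up−S_dn) = (-35.0906−-72.4606)/(127.2600−89.8900) = 1.0000. V = [p*·-35.0906 + (1−p*)·-72.4606]/1.01 = -59.7432. B = V − Δ·S = -160.7432.
Each (Δ,B) replicates both successor values, so the strategy is self-financing and V0 is arbitrage-free.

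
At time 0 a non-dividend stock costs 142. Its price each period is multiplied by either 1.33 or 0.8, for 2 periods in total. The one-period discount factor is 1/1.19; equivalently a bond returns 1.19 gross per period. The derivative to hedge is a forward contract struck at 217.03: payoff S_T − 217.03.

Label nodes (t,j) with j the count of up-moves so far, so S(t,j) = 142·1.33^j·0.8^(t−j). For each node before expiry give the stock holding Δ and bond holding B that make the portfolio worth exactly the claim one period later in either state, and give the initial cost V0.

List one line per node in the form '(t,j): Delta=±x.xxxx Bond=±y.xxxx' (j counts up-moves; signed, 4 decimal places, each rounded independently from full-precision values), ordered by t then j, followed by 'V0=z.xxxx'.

Since d<R<u, set p* = (R−d)/(u−d) = 0.7358; price each node as the discounted p*-expectation of its children.
Terminal values V(2,·): V(2,0)=-126.1500, V(2,1)=-65.9420, V(2,2)=34.1538
  t=1,j=0: stock 113.6000 → up 151.0880 (V=-65.9420), down 90.8800 (V=-126.1500). Price -68.7782; hedge Δ=1.0000, bond B=-182.3782.
  t=1,j=1: stock 188.8600 → up 251.1838 (V=34.1538), down 151.0880 (V=-65.9420). Price 6.4818; hedge Δ=1.0000, bond B=-182.3782.
  t=0,j=0: stock 142.0000 → up 188.8600 (V=6.4818), down 113.6000 (V=-68.7782). Price -11.2590; hedge Δ=1.0000, bond B=-153.2590.
Check: Δ(0,0)·S0 + B(0,0) = -11.2590 = V0.

(0,0): Delta=1.0000 Bond=-153.2590
(1,0): Delta=1.0000 Bond=-182.3782
(1,1): Delta=1.0000 Bond=-182.3782
V0=-11.2590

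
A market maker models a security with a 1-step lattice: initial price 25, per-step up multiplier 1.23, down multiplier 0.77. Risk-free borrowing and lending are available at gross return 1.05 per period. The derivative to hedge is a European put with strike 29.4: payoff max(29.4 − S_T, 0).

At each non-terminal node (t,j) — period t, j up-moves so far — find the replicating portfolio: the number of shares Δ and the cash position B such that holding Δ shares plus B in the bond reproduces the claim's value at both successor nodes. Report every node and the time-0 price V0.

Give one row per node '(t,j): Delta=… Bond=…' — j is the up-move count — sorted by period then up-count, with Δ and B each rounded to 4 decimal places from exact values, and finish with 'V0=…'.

No-arbitrage ⇒ martingale measure with p* = (R−d)/(u−d) = 0.6087.
At expiry t=1: V(1,0)=10.1500, V(1,1)=0.0000
Node (0,0) S=25.0000: V=(p*·0.0000+(1−p*)·10.1500)/1.05=3.7826; Δ=(0.0000−10.1500)/(30.7500−19.2500)=-0.8826; B=V−Δ·S=25.8478
Self-financing check: at every node Δ·S+B equals the discounted successor values.

(0,0): Delta=-0.8826 Bond=25.8478
V0=3.7826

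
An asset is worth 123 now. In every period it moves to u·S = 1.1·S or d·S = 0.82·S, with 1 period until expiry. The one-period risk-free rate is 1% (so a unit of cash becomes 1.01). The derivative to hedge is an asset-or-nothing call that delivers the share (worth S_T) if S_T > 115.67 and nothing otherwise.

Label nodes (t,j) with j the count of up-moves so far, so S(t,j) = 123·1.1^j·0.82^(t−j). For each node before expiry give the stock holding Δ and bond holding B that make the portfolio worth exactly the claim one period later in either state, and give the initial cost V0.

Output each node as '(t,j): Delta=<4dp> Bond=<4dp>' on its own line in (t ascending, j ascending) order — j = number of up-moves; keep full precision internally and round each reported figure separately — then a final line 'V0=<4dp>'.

(0,0): Delta=3.9286 Bond=-392.3126
V0=90.9017

The replicating-portfolio and risk-neutral prices coincide; use p* = (1.01−0.82)/(1.1−0.82) = 0.6786 for the latter.
At expiry t=1: V(1,0)=0.0000, V(1,1)=135.3000
  t=0,j=0: stock 123.0000 → up 135.3000 (V=135.3000), down 100.8600 (V=0.0000). Price 90.9017; hedge Δ=3.9286, bond B=-392.3126.
Each (Δ,B) replicates both successor values, so the strategy is self-financing and V0 is arbitrage-free.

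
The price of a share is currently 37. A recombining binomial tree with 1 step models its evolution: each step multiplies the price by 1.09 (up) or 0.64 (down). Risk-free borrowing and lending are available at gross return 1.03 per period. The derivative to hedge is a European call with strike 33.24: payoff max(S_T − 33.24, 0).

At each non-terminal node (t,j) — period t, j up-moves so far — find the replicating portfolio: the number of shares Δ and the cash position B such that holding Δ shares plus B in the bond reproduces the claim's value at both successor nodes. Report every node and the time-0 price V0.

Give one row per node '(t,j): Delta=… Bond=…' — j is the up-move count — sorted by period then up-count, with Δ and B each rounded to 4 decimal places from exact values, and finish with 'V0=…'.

(0,0): Delta=0.4258 Bond=-9.7899
V0=5.9657

Since d<R<u, set p* = (R−d)/(u−d) = 0.8667; price each node as the discounted p*-expectation of its children.
Payoff layer (t=1): V(1,0)=0.0000, V(1,1)=7.0900
  t=0,j=0: stock 37.0000 → up 40.3300 (V=7.0900), down 23.6800 (V=0.0000). Price 5.9657; hedge Δ=0.4258, bond B=-9.7899.
Check: Δ(0,0)·S0 + B(0,0) = 5.9657 = V0.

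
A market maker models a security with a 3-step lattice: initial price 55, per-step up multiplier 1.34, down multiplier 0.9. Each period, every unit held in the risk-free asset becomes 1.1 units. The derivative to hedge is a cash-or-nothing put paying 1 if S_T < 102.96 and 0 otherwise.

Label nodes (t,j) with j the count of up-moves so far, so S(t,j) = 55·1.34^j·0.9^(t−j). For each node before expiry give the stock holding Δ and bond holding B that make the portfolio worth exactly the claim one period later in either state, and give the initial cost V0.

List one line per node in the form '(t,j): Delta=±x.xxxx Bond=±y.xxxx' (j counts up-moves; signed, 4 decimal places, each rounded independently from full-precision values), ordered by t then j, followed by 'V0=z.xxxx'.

(0,0): Delta=-0.0071 Bond=1.0688
(1,0): Delta=0.0000 Bond=0.8264
(1,1): Delta=-0.0127 Bond=1.5948
(2,0): Delta=0.0000 Bond=0.9091
(2,1): Delta=0.0000 Bond=0.9091
(2,2): Delta=-0.0230 Bond=2.7686
V0=0.6808

Since d<R<u, set p* = (R−d)/(u−d) = 0.4545; price each node as the discounted p*-expectation of its children.
At expiry t=3: V(3,0)=1.0000, V(3,1)=1.0000, V(3,2)=1.0000, V(3,3)=0.0000
Node (2,0) S=44.5500: V=(p*·1.0000+(1−p*)·1.0000)/1.1=0.9091; Δ=(1.0000−1.0000)/(59.6970−40.0950)=0.0000; B=V−Δ·S=0.9091
Node (2,1) S=66.3300: V=(p*·1.0000+(1−p*)·1.0000)/1.1=0.9091; Δ=(1.0000−1.0000)/(88.8822−59.6970)=0.0000; B=V−Δ·S=0.9091
Node (2,2) S=98.7580: V=(p*·0.0000+(1−p*)·1.0000)/1.1=0.4959; Δ=(0.0000−1.0000)/(132.3357−88.8822)=-0.0230; B=V−Δ·S=2.7686
Node (1,0) S=49.5000: V=(p*·0.9091+(1−p*)·0.9091)/1.1=0.8264; Δ=(0.9091−0.9091)/(66.3300−44.5500)=0.0000; B=V−Δ·S=0.8264
Node (1,1) S=73.7000: V=(p*·0.4959+(1−p*)·0.9091)/1.1=0.6557; Δ=(0.4959−0.9091)/(98.7580−66.3300)=-0.0127; B=V−Δ·S=1.5948
Node (0,0) S=55.0000: V=(p*·0.6557+(1−p*)·0.8264)/1.1=0.6808; Δ=(0.6557−0.8264)/(73.7000−49.5000)=-0.0071; B=V−Δ·S=1.0688
Root portfolio cost Δ·55+B reproduces V0=0.6808.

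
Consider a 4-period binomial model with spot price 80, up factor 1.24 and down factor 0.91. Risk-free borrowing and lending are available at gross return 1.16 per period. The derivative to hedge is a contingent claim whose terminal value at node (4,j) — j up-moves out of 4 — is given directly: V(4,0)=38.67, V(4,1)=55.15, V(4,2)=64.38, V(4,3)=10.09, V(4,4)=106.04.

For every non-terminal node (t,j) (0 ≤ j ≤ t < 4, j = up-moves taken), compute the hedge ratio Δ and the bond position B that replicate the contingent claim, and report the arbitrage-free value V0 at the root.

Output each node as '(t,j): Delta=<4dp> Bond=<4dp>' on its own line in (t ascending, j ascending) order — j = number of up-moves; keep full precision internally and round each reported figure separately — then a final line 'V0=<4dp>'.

(0,0): Delta=0.4981 Bond=-9.6227
(1,0): Delta=-0.8290 Bond=85.4510
(1,1): Delta=0.8097 Bond=-42.0787
(2,0): Delta=0.4333 Bond=15.4992
(2,1): Delta=-1.1255 Bond=125.8828
(2,2): Delta=1.2642 Bond=-104.7133
(3,0): Delta=0.8284 Bond=-5.8404
(3,1): Delta=0.3405 Bond=25.6014
(3,2): Delta=-1.4697 Bond=184.5593
(3,3): Delta=1.9062 Bond=-219.3960
V0=30.2244

No-arbitrage ⇒ martingale measure with p* = (R−d)/(u−d) = 0.7576.
Terminal payoffs: V(4,0)=38.6700, V(4,1)=55.1500, V(4,2)=64.3800, V(4,3)=10.0900, V(4,4)=106.0400
  t=3,j=0: stock 60.2857 → up 74.7542 (V=55.1500), down 54.8600 (V=38.6700). Price 44.0990; hedge Δ=0.8284, bond B=-5.8404.
  t=3,j=1: stock 82.1475 → up 101.8629 (V=64.3800), down 74.7542 (V=55.1500). Price 53.5711; hedge Δ=0.3405, bond B=25.6014.
  t=3,j=2: stock 111.9373 → up 138.8022 (V=10.0900), down 101.8629 (V=64.3800). Price 20.0441; hedge Δ=-1.4697, bond B=184.5593.
  t=3,j=3: stock 152.5299 → up 189.1371 (V=106.0400), down 138.8022 (V=10.0900). Price 71.3615; hedge Δ=1.9062, bond B=-219.3960.
  t=2,j=0: stock 66.2480 → up 82.1475 (V=53.5711), down 60.2857 (V=44.0990). Price 44.2024; hedge Δ=0.4333, bond B=15.4992.
  t=2,j=1: stock 90.2720 → up 111.9373 (V=20.0441), down 82.1475 (V=53.5711). Price 24.2861; hedge Δ=-1.1255, bond B=125.8828.
  t=2,j=2: stock 123.0080 → up 152.5299 (V=71.3615), down 111.9373 (V=20.0441). Price 50.7939; hedge Δ=1.2642, bond B=-104.7133.
  t=1,j=0: stock 72.8000 → up 90.2720 (V=24.2861), down 66.2480 (V=44.2024). Price 25.0985; hedge Δ=-0.8290, bond B=85.4510.
  t=1,j=1: stock 99.2000 → up 123.0080 (V=50.7939), down 90.2720 (V=24.2861). Price 38.2481; hedge Δ=0.8097, bond B=-42.0787.
  t=0,j=0: stock 80.0000 → up 99.2000 (V=38.2481), down 72.8000 (V=25.0985). Price 30.2244; hedge Δ=0.4981, bond B=-9.6227.
Check: Δ(0,0)·S0 + B(0,0) = 30.2244 = V0.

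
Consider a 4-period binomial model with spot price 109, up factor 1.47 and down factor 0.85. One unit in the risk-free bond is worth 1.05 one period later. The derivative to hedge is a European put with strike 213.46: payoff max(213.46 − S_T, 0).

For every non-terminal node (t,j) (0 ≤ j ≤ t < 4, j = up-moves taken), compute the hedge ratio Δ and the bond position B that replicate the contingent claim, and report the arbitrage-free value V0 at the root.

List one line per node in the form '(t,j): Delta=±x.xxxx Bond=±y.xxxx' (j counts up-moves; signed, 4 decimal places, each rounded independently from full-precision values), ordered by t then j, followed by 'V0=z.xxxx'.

(0,0): Delta=-0.6894 Bond=150.4361
(1,0): Delta=-0.8672 Bond=174.4318
(1,1): Delta=-0.4734 Bond=123.3625
(2,0): Delta=-1.0000 Bond=193.6145
(2,1): Delta=-0.7059 Bond=161.1851
(2,2): Delta=-0.1912 Bond=63.0564
(3,0): Delta=-1.0000 Bond=203.2952
(3,1): Delta=-1.0000 Bond=203.2952
(3,2): Delta=-0.3487 Bond=97.7374
(3,3): Delta=0.0000 Bond=0.0000
V0=75.2962

Risk-neutral probability p* = (R−d)/(u−d) = (1.05−0.85)/(1.47−0.85) = 0.3226.
Payoff layer (t=4): V(4,0)=156.5613, V(4,1)=115.0588, V(4,2)=43.2837, V(4,3)=0.0000, V(4,4)=0.0000
(3,0): S=66.9396. Δ = (V_up−V_dn)/(S_up−S_dn) = (115.0588−156.5613)/(98.4012−56.8987) = -1.0000. V = [p*·115.0588 + (1−p*)·156.5613]/1.05 = 136.3556. B = V − Δ·S = 203.2952.
(3,1): S=115.7662. Δ = (V_up−V_dn)/(S_up−S_dn) = (43.2837−115.0588)/(170.1763−98.4012) = -1.0000. V = [p*·43.2837 + (1−p*)·115.0588]/1.05 = 87.5291. B = V − Δ·S = 203.2952.
(3,2): S=200.2074. Δ = (V_up−V_dn)/(S_up−S_dn) = (0.0000−43.2837)/(294.3049−170.1763) = -0.3487. V = [p*·0.0000 + (1−p*)·43.2837]/1.05 = 27.9250. B = V − Δ·S = 97.7374.
(3,3): S=346.2410. Δ = (V_up−V_dn)/(S_up−S_dn) = (0.0000−0.0000)/(508.9743−294.3049) = 0.0000. V = [p*·0.0000 + (1−p*)·0.0000]/1.05 = 0.0000. B = V − Δ·S = 0.0000.
(2,0): S=78.7525. Δ = (V_up−V_dn)/(S_up−S_dn) = (87.5291−136.3556)/(115.7662−66.9396) = -1.0000. V = [p*·87.5291 + (1−p*)·136.3556]/1.05 = 114.8620. B = V − Δ·S = 193.6145.
(2,1): S=136.1955. Δ = (V_up−V_dn)/(S_up−S_dn) = (27.9250−87.5291)/(200.2074−115.7662) = -0.7059. V = [p*·27.9250 + (1−p*)·87.5291]/1.05 = 65.0495. B = V − Δ·S = 161.1851.
(2,2): S=235.5381. Δ = (V_up−V_dn)/(S_up−S_dn) = (0.0000−27.9250)/(346.2410−200.2074) = -0.1912. V = [p*·0.0000 + (1−p*)·27.9250]/1.05 = 18.0161. B = V − Δ·S = 63.0564.
(1,0): S=92.6500. Δ = (V_up−V_dn)/(S_up−S_dn) = (65.0495−114.8620)/(136.1955−78.7525) = -0.8672. V = [p*·65.0495 + (1−p*)·114.8620]/1.05 = 94.0890. B = V − Δ·S = 174.4318.
(1,1): S=160.2300. Δ = (V_up−V_dn)/(S_up−S_dn) = (18.0161−65.0495)/(235.5381−136.1955) = -0.4734. V = [p*·18.0161 + (1−p*)·65.0495]/1.05 = 47.5023. B = V − Δ·S = 123.3625.
(0,0): S=109.0000. Δ = (V_up−V_dn)/(S_up−S_dn) = (47.5023−94.0890)/(160.2300−92.6500) = -0.6894. V = [p*·47.5023 + (1−p*)·94.0890]/1.05 = 75.2962. B = V − Δ·S = 150.4361.
Root portfolio cost Δ·109+B reproduces V0=75.2962.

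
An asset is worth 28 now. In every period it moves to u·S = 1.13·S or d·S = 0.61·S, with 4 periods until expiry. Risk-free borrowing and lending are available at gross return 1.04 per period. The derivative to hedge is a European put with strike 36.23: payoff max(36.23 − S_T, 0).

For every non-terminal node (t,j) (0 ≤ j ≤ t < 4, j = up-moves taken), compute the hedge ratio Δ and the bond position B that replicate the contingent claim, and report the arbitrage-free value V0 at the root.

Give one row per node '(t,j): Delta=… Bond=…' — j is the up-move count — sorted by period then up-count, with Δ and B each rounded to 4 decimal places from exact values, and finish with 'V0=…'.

(0,0): Delta=-0.6747 Bond=25.6265
(1,0): Delta=-1.0000 Bond=32.2083
(1,1): Delta=-0.6379 Bond=25.4885
(2,0): Delta=-1.0000 Bond=33.4967
(2,1): Delta=-1.0000 Bond=33.4967
(2,2): Delta=-0.5970 Bond=25.0453
(3,0): Delta=-1.0000 Bond=34.8365
(3,1): Delta=-1.0000 Bond=34.8365
(3,2): Delta=-1.0000 Bond=34.8365
(3,3): Delta=-0.5515 Bond=24.2075
V0=6.7360

Risk-neutral probability p* = (R−d)/(u−d) = (1.04−0.61)/(1.13−0.61) = 0.8269.
Payoff layer (t=4): V(4,0)=32.3532, V(4,1)=29.0483, V(4,2)=22.9262, V(4,3)=11.5853, V(4,4)=0.0000
  t=3,j=0: stock 6.3555 → up 7.1817 (V=29.0483), down 3.8768 (V=32.3532). Price 28.4811; hedge Δ=-1.0000, bond B=34.8365.
  t=3,j=1: stock 11.7732 → up 13.3038 (V=22.9262), down 7.1817 (V=29.0483). Price 23.0633; hedge Δ=-1.0000, bond B=34.8365.
  t=3,j=2: stock 21.8095 → up 24.6447 (V=11.5853), down 13.3038 (V=22.9262). Price 13.0271; hedge Δ=-1.0000, bond B=34.8365.
  t=3,j=3: stock 40.4011 → up 45.6533 (V=0.0000), down 24.6447 (V=11.5853). Price 1.9280; hedge Δ=-0.5515, bond B=24.2075.
  t=2,j=0: stock 10.4188 → up 11.7732 (V=23.0633), down 6.3555 (V=28.4811). Price 23.0779; hedge Δ=-1.0000, bond B=33.4967.
  t=2,j=1: stock 19.3004 → up 21.8095 (V=13.0271), down 11.7732 (V=23.0633). Price 14.1963; hedge Δ=-1.0000, bond B=33.4967.
  t=2,j=2: stock 35.7532 → up 40.4011 (V=1.9280), down 21.8095 (V=13.0271). Price 3.7010; hedge Δ=-0.5970, bond B=25.0453.
  t=1,j=0: stock 17.0800 → up 19.3004 (V=14.1963), down 10.4188 (V=23.0779). Price 15.1283; hedge Δ=-1.0000, bond B=32.2083.
  t=1,j=1: stock 31.6400 → up 35.7532 (V=3.7010), down 19.3004 (V=14.1963). Price 5.3053; hedge Δ=-0.6379, bond B=25.4885.
  t=0,j=0: stock 28.0000 → up 31.6400 (V=5.3053), down 17.0800 (V=15.1283). Price 6.7360; hedge Δ=-0.6747, bond B=25.6265.
The time-0 hedge costs 6.7360, which is the no-arbitrage price.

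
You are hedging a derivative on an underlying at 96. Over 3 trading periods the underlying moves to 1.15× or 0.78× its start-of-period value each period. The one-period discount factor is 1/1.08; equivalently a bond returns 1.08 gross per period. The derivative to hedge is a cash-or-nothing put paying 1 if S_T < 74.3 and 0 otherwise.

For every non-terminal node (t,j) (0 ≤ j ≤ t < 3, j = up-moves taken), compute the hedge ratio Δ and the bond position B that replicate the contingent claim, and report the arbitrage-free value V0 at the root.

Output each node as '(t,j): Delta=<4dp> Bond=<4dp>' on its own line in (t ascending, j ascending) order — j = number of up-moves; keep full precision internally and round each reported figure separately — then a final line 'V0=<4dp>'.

Under the risk-neutral measure, an up-move has probability p* = (R−d)/(u−d) = 0.8108 and values discount at R = 1.08.
Payoff layer (t=3): V(3,0)=1.0000, V(3,1)=1.0000, V(3,2)=0.0000, V(3,3)=0.0000
  t=2,j=0: stock 58.4064 → up 67.1674 (V=1.0000), down 45.5570 (V=1.0000). Price 0.9259; hedge Δ=0.0000, bond B=0.9259.
  t=2,j=1: stock 86.1120 → up 99.0288 (V=0.0000), down 67.1674 (V=1.0000). Price 0.1752; hedge Δ=-0.0314, bond B=2.8779.
  t=2,j=2: stock 126.9600 → up 146.0040 (V=0.0000), down 99.0288 (V=0.0000). Price 0.0000; hedge Δ=0.0000, bond B=0.0000.
  t=1,j=0: stock 74.8800 → up 86.1120 (V=0.1752), down 58.4064 (V=0.9259). Price 0.2937; hedge Δ=-0.0271, bond B=2.3228.
  t=1,j=1: stock 110.4000 → up 126.9600 (V=0.0000), down 86.1120 (V=0.1752). Price 0.0307; hedge Δ=-0.0043, bond B=0.5041.
  t=0,j=0: stock 96.0000 → up 110.4000 (V=0.0307), down 74.8800 (V=0.2937). Price 0.0745; hedge Δ=-0.0074, bond B=0.7854.
Each (Δ,B) replicates both successor values, so the strategy is self-financing and V0 is arbitrage-free.

(0,0): Delta=-0.0074 Bond=0.7854
(1,0): Delta=-0.0271 Bond=2.3228
(1,1): Delta=-0.0043 Bond=0.5041
(2,0): Delta=0.0000 Bond=0.9259
(2,1): Delta=-0.0314 Bond=2.8779
(2,2): Delta=0.0000 Bond=0.0000
V0=0.0745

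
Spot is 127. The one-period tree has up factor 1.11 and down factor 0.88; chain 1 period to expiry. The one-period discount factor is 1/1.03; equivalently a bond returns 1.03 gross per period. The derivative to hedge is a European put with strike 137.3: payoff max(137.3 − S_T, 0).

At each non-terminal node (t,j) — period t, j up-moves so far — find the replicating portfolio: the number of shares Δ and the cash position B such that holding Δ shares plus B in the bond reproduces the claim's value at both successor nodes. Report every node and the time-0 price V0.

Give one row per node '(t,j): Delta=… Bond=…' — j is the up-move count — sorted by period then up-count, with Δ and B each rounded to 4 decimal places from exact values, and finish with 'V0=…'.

(0,0): Delta=-0.8744 Bond=119.6682
V0=8.6247

The replicating-portfolio and risk-neutral prices coincide; use p* = (1.03−0.88)/(1.11−0.88) = 0.6522 for the latter.
At expiry t=1: V(1,0)=25.5400, V(1,1)=0.0000
  t=0,j=0: stock 127.0000 → up 140.9700 (V=0.0000), down 111.7600 (V=25.5400). Price 8.6247; hedge Δ=-0.8744, bond B=119.6682.
Self-financing check: at every node Δ·S+B equals the discounted successor values.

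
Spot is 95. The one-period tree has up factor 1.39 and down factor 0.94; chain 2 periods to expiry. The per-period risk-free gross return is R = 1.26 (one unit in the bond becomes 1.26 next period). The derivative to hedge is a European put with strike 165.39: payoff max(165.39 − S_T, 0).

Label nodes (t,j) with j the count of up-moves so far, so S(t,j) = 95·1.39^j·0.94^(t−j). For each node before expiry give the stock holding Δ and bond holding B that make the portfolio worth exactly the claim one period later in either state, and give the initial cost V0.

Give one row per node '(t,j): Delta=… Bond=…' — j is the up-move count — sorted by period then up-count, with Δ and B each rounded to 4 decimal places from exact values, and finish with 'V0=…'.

(0,0): Delta=-0.7603 Bond=87.1852
(1,0): Delta=-1.0000 Bond=131.2619
(1,1): Delta=-0.6944 Bond=101.1562
V0=14.9602

Under the risk-neutral measure, an up-move has probability p* = (R−d)/(u−d) = 0.7111 and values discount at R = 1.26.
Payoff layer (t=2): V(2,0)=81.4480, V(2,1)=41.2630, V(2,2)=0.0000
  t=1,j=0: stock 89.3000 → up 124.1270 (V=41.2630), down 83.9420 (V=81.4480). Price 41.9619; hedge Δ=-1.0000, bond B=131.2619.
  t=1,j=1: stock 132.0500 → up 183.5495 (V=0.0000), down 124.1270 (V=41.2630). Price 9.4607; hedge Δ=-0.6944, bond B=101.1562.
  t=0,j=0: stock 95.0000 → up 132.0500 (V=9.4607), down 89.3000 (V=41.9619). Price 14.9602; hedge Δ=-0.7603, bond B=87.1852.
Self-financing check: at every node Δ·S+B equals the discounted successor values.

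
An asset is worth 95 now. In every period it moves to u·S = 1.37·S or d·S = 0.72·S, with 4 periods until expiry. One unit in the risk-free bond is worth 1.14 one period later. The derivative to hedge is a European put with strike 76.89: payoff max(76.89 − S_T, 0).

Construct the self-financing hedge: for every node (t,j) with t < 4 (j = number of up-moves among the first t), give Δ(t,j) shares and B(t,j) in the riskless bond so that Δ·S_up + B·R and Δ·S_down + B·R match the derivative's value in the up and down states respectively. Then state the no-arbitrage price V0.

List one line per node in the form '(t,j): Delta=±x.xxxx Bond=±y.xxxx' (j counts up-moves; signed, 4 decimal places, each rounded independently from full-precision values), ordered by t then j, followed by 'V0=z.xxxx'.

Risk-neutral probability p* = (R−d)/(u−d) = (1.14−0.72)/(1.37−0.72) = 0.6462.
Terminal values V(4,·): V(4,0)=51.3598, V(4,1)=28.3118, V(4,2)=0.0000, V(4,3)=0.0000, V(4,4)=0.0000
(3,0): S=35.4586. Δ = (V_up−V_dn)/(S_up−S_dn) = (28.3118−51.3598)/(48.5782−25.5302) = -1.0000. V = [p*·28.3118 + (1−p*)·51.3598]/1.14 = 31.9888. B = V − Δ·S = 67.4474.
(3,1): S=67.4698. Δ = (V_up−V_dn)/(S_up−S_dn) = (0.0000−28.3118)/(92.4336−48.5782) = -0.6456. V = [p*·0.0000 + (1−p*)·28.3118]/1.14 = 8.7877. B = V − Δ·S = 52.3443.
(3,2): S=128.3800. Δ = (V_up−V_dn)/(S_up−S_dn) = (0.0000−0.0000)/(175.8805−92.4336) = 0.0000. V = [p*·0.0000 + (1−p*)·0.0000]/1.14 = 0.0000. B = V − Δ·S = 0.0000.
(3,3): S=244.2785. Δ = (V_up−V_dn)/(S_up−S_dn) = (0.0000−0.0000)/(334.6616−175.8805) = 0.0000. V = [p*·0.0000 + (1−p*)·0.0000]/1.14 = 0.0000. B = V − Δ·S = 0.0000.
(2,0): S=49.2480. Δ = (V_up−V_dn)/(S_up−S_dn) = (8.7877−31.9888)/(67.4698−35.4586) = -0.7248. V = [p*·8.7877 + (1−p*)·31.9888]/1.14 = 14.9099. B = V − Δ·S = 50.6039.
(2,1): S=93.7080. Δ = (V_up−V_dn)/(S_up−S_dn) = (0.0000−8.7877)/(128.3800−67.4698) = -0.1443. V = [p*·0.0000 + (1−p*)·8.7877]/1.14 = 2.7276. B = V − Δ·S = 16.2472.
(2,2): S=178.3055. Δ = (V_up−V_dn)/(S_up−S_dn) = (0.0000−0.0000)/(244.2785−128.3800) = 0.0000. V = [p*·0.0000 + (1−p*)·0.0000]/1.14 = 0.0000. B = V − Δ·S = 0.0000.
(1,0): S=68.4000. Δ = (V_up−V_dn)/(S_up−S_dn) = (2.7276−14.9099)/(93.7080−49.2480) = -0.2740. V = [p*·2.7276 + (1−p*)·14.9099]/1.14 = 6.1739. B = V − Δ·S = 24.9160.
(1,1): S=130.1500. Δ = (V_up−V_dn)/(S_up−S_dn) = (0.0000−2.7276)/(178.3055−93.7080) = -0.0322. V = [p*·0.0000 + (1−p*)·2.7276]/1.14 = 0.8466. B = V − Δ·S = 5.0430.
(0,0): S=95.0000. Δ = (V_up−V_dn)/(S_up−S_dn) = (0.8466−6.1739)/(130.1500−68.4000) = -0.0863. V = [p*·0.8466 + (1−p*)·6.1739]/1.14 = 2.3962. B = V − Δ·S = 10.5921.
Self-financing check: at every node Δ·S+B equals the discounted successor values.

(0,0): Delta=-0.0863 Bond=10.5921
(1,0): Delta=-0.2740 Bond=24.9160
(1,1): Delta=-0.0322 Bond=5.0430
(2,0): Delta=-0.7248 Bond=50.6039
(2,1): Delta=-0.1443 Bond=16.2472
(2,2): Delta=0.0000 Bond=0.0000
(3,0): Delta=-1.0000 Bond=67.4474
(3,1): Delta=-0.6456 Bond=52.3443
(3,2): Delta=0.0000 Bond=0.0000
(3,3): Delta=0.0000 Bond=0.0000
V0=2.3962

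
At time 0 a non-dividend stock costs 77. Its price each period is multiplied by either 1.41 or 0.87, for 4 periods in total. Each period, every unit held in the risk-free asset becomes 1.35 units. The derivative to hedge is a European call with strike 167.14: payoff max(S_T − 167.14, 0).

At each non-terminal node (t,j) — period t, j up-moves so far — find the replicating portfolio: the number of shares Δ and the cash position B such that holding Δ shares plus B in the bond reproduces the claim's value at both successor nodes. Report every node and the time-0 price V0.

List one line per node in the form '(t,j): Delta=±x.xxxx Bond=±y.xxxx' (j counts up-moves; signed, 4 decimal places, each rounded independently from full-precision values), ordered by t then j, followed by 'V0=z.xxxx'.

No-arbitrage ⇒ martingale measure with p* = (R−d)/(u−d) = 0.8889.
Terminal values V(4,·): V(4,0)=0.0000, V(4,1)=0.0000, V(4,2)=0.0000, V(4,3)=20.6478, V(4,4)=137.2057
  t=3,j=0: stock 50.7047 → up 71.4937 (V=0.0000), down 44.1131 (V=0.0000). Price 0.0000; hedge Δ=0.0000, bond B=0.0000.
  t=3,j=1: stock 82.1766 → up 115.8691 (V=0.0000), down 71.4937 (V=0.0000). Price 0.0000; hedge Δ=0.0000, bond B=0.0000.
  t=3,j=2: stock 133.1828 → up 187.7878 (V=20.6478), down 115.8691 (V=0.0000). Price 13.5952; hedge Δ=0.2871, bond B=-24.6414.
  t=3,j=3: stock 215.8480 → up 304.3457 (V=137.2057), down 187.7878 (V=20.6478). Price 92.0406; hedge Δ=1.0000, bond B=-123.8074.
  t=2,j=0: stock 58.2813 → up 82.1766 (V=0.0000), down 50.7047 (V=0.0000). Price 0.0000; hedge Δ=0.0000, bond B=0.0000.
  t=2,j=1: stock 94.4559 → up 133.1828 (V=13.5952), down 82.1766 (V=0.0000). Price 8.9516; hedge Δ=0.2665, bond B=-16.2248.
  t=2,j=2: stock 153.0837 → up 215.8480 (V=92.0406), down 133.1828 (V=13.5952). Price 61.7218; hedge Δ=0.9490, bond B=-83.5474.
  t=1,j=0: stock 66.9900 → up 94.4559 (V=8.9516), down 58.2813 (V=0.0000). Price 5.8941; hedge Δ=0.2475, bond B=-10.6830.
  t=1,j=1: stock 108.5700 → up 153.0837 (V=61.7218), down 94.4559 (V=8.9516). Price 41.3766; hedge Δ=0.9001, bond B=-56.3460.
  t=0,j=0: stock 77.0000 → up 108.5700 (V=41.3766), down 66.9900 (V=5.8941). Price 27.7290; hedge Δ=0.8534, bond B=-37.9795.
Check: Δ(0,0)·S0 + B(0,0) = 27.7290 = V0.

(0,0): Delta=0.8534 Bond=-37.9795
(1,0): Delta=0.2475 Bond=-10.6830
(1,1): Delta=0.9001 Bond=-56.3460
(2,0): Delta=0.0000 Bond=0.0000
(2,1): Delta=0.2665 Bond=-16.2248
(2,2): Delta=0.9490 Bond=-83.5474
(3,0): Delta=0.0000 Bond=0.0000
(3,1): Delta=0.0000 Bond=0.0000
(3,2): Delta=0.2871 Bond=-24.6414
(3,3): Delta=1.0000 Bond=-123.8074
V0=27.7290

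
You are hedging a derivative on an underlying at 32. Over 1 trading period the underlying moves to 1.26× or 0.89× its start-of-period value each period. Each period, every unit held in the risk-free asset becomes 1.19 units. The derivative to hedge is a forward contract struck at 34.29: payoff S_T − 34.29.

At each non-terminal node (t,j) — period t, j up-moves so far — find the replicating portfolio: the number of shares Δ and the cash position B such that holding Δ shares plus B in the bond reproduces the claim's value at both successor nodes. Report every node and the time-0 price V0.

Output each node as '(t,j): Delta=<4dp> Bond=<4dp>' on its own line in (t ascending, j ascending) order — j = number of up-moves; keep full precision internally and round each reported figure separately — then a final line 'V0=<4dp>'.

Risk-neutral probability p* = (R−d)/(u−d) = (1.19−0.89)/(1.26−0.89) = 0.8108.
Terminal values V(1,·): V(1,0)=-5.8100, V(1,1)=6.0300
  t=0,j=0: stock 32.0000 → up 40.3200 (V=6.0300), down 28.4800 (V=-5.8100). Price 3.1849; hedge Δ=1.0000, bond B=-28.8151.
Check: Δ(0,0)·S0 + B(0,0) = 3.1849 = V0.

(0,0): Delta=1.0000 Bond=-28.8151
V0=3.1849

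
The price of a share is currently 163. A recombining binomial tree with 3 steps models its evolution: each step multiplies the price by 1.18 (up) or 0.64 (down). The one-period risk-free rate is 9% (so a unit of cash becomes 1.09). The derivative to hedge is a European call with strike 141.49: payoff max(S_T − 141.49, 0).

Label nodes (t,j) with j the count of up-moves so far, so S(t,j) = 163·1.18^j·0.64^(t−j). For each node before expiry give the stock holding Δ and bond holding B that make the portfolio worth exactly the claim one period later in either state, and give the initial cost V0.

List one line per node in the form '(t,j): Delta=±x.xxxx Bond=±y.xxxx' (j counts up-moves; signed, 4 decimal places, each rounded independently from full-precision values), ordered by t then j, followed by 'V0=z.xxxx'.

The replicating-portfolio and risk-neutral prices coincide; use p* = (1.09−0.64)/(1.18−0.64) = 0.8333 for the latter.
Payoff layer (t=3): V(3,0)=0.0000, V(3,1)=0.0000, V(3,2)=3.7652, V(3,3)=126.3242
(2,0): S=66.7648. Δ = (V_up−V_dn)/(S_up−S_dn) = (0.0000−0.0000)/(78.7825−42.7295) = 0.0000. V = [p*·0.0000 + (1−p*)·0.0000]/1.09 = 0.0000. B = V − Δ·S = 0.0000.
(2,1): S=123.0976. Δ = (V_up−V_dn)/(S_up−S_dn) = (3.7652−0.0000)/(145.2552−78.7825) = 0.0566. V = [p*·3.7652 + (1−p*)·0.0000]/1.09 = 2.8786. B = V − Δ·S = -4.0940.
(2,2): S=226.9612. Δ = (V_up−V_dn)/(S_up−S_dn) = (126.3242−3.7652)/(267.8142−145.2552) = 1.0000. V = [p*·126.3242 + (1−p*)·3.7652]/1.09 = 97.1539. B = V − Δ·S = -129.8073.
(1,0): S=104.3200. Δ = (V_up−V_dn)/(S_up−S_dn) = (2.8786−0.0000)/(123.0976−66.7648) = 0.0511. V = [p*·2.8786 + (1−p*)·0.0000]/1.09 = 2.2007. B = V − Δ·S = -3.1299.
(1,1): S=192.3400. Δ = (V_up−V_dn)/(S_up−S_dn) = (97.1539−2.8786)/(226.9612−123.0976) = 0.9077. V = [p*·97.1539 + (1−p*)·2.8786]/1.09 = 74.7168. B = V − Δ·S = -99.8671.
(0,0): S=163.0000. Δ = (V_up−V_dn)/(S_up−S_dn) = (74.7168−2.2007)/(192.3400−104.3200) = 0.8239. V = [p*·74.7168 + (1−p*)·2.2007]/1.09 = 57.4594. B = V − Δ·S = -76.8296.
Each (Δ,B) replicates both successor values, so the strategy is self-financing and V0 is arbitrage-free.

(0,0): Delta=0.8239 Bond=-76.8296
(1,0): Delta=0.0511 Bond=-3.1299
(1,1): Delta=0.9077 Bond=-99.8671
(2,0): Delta=0.0000 Bond=0.0000
(2,1): Delta=0.0566 Bond=-4.0940
(2,2): Delta=1.0000 Bond=-129.8073
V0=57.4594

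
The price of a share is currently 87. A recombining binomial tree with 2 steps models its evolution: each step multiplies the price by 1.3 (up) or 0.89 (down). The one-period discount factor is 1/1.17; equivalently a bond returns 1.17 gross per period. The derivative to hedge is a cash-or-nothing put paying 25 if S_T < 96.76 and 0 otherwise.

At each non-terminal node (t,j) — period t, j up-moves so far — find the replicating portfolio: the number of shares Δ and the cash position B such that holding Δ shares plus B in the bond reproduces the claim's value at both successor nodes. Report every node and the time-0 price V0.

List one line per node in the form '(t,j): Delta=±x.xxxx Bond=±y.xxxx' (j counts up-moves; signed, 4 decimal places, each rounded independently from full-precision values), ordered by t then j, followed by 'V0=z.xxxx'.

(0,0): Delta=-0.1899 Bond=18.3606
(1,0): Delta=-0.7875 Bond=67.7507
(1,1): Delta=0.0000 Bond=0.0000
V0=1.8361

Under the risk-neutral measure, an up-move has probability p* = (R−d)/(u−d) = 0.6829 and values discount at R = 1.17.
Payoff layer (t=2): V(2,0)=25.0000, V(2,1)=0.0000, V(2,2)=0.0000
Node (1,0) S=77.4300: V=(p*·0.0000+(1−p*)·25.0000)/1.17=6.7751; Δ=(0.0000−25.0000)/(100.6590−68.9127)=-0.7875; B=V−Δ·S=67.7507
Node (1,1) S=113.1000: V=(p*·0.0000+(1−p*)·0.0000)/1.17=0.0000; Δ=(0.0000−0.0000)/(147.0300−100.6590)=0.0000; B=V−Δ·S=0.0000
Node (0,0) S=87.0000: V=(p*·0.0000+(1−p*)·6.7751)/1.17=1.8361; Δ=(0.0000−6.7751)/(113.1000−77.4300)=-0.1899; B=V−Δ·S=18.3606
Root portfolio cost Δ·87+B reproduces V0=1.8361.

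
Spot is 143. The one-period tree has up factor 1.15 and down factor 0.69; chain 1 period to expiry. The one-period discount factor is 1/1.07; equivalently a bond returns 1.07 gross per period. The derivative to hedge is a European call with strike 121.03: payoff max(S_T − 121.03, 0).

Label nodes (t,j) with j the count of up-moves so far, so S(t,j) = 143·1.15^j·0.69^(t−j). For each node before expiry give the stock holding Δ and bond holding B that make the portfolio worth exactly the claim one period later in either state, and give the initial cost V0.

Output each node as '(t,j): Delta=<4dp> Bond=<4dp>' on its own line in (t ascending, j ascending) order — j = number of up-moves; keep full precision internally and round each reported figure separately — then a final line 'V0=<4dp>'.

(0,0): Delta=0.6601 Bond=-60.8692
V0=33.5221

No-arbitrage ⇒ martingale measure with p* = (R−d)/(u−d) = 0.8261.
Terminal payoffs: V(1,0)=0.0000, V(1,1)=43.4200
  t=0,j=0: stock 143.0000 → up 164.4500 (V=43.4200), down 98.6700 (V=0.0000). Price 33.5221; hedge Δ=0.6601, bond B=-60.8692.
Self-financing check: at every node Δ·S+B equals the discounted successor values.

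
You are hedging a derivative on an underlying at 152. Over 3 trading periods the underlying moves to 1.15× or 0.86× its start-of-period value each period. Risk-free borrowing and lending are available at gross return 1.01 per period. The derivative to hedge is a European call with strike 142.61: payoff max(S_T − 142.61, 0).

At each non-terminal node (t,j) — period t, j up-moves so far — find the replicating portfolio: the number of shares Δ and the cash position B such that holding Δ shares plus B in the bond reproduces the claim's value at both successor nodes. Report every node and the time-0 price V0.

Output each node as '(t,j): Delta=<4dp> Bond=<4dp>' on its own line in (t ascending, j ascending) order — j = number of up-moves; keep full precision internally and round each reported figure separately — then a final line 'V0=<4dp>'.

(0,0): Delta=0.6830 Bond=-80.5389
(1,0): Delta=0.4089 Bond=-45.5117
(1,1): Delta=0.8743 Bond=-114.7880
(2,0): Delta=0.0000 Bond=0.0000
(2,1): Delta=0.6943 Bond=-88.8692
(2,2): Delta=1.0000 Bond=-141.1980
V0=23.2778

No-arbitrage ⇒ martingale measure with p* = (R−d)/(u−d) = 0.5172.
At expiry t=3: V(3,0)=0.0000, V(3,1)=0.0000, V(3,2)=30.2672, V(3,3)=88.5630
  t=2,j=0: stock 112.4192 → up 129.2821 (V=0.0000), down 96.6805 (V=0.0000). Price 0.0000; hedge Δ=0.0000, bond B=0.0000.
  t=2,j=1: stock 150.3280 → up 172.8772 (V=30.2672), down 129.2821 (V=0.0000). Price 15.5004; hedge Δ=0.6943, bond B=-88.8692.
  t=2,j=2: stock 201.0200 → up 231.1730 (V=88.5630), down 172.8772 (V=30.2672). Price 59.8220; hedge Δ=1.0000, bond B=-141.1980.
  t=1,j=0: stock 130.7200 → up 150.3280 (V=15.5004), down 112.4192 (V=0.0000). Price 7.9381; hedge Δ=0.4089, bond B=-45.5117.
  t=1,j=1: stock 174.8000 → up 201.0200 (V=59.8220), down 150.3280 (V=15.5004). Price 38.0449; hedge Δ=0.8743, bond B=-114.7880.
  t=0,j=0: stock 152.0000 → up 174.8000 (V=38.0449), down 130.7200 (V=7.9381). Price 23.2778; hedge Δ=0.6830, bond B=-80.5389.
The time-0 hedge costs 23.2778, which is the no-arbitrage price.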